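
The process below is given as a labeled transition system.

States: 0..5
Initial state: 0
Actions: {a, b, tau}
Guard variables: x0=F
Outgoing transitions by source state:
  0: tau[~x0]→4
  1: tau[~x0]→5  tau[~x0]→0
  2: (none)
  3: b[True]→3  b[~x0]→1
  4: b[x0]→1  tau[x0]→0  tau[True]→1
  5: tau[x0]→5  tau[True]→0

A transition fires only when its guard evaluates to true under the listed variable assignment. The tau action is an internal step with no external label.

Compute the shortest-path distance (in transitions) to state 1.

Answer: 2

Analysis:
BFS to 1:
  Layer 0: {0}
  Layer 1: {4}
  Layer 2: {1}
1 enters at depth 2; path tau·tau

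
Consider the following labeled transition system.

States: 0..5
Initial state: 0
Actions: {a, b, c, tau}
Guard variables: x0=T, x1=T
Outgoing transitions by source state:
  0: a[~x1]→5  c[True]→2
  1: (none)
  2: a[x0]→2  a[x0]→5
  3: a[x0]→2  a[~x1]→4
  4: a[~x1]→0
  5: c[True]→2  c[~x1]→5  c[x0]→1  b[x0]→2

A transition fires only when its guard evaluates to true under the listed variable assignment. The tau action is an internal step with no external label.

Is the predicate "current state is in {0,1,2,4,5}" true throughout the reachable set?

Allowed set {0,1,2,4,5}
R = {0,1,2,5}
  0: ✓
  1: ✓
  2: ✓
  5: ✓

Answer: INVARIANT HOLDS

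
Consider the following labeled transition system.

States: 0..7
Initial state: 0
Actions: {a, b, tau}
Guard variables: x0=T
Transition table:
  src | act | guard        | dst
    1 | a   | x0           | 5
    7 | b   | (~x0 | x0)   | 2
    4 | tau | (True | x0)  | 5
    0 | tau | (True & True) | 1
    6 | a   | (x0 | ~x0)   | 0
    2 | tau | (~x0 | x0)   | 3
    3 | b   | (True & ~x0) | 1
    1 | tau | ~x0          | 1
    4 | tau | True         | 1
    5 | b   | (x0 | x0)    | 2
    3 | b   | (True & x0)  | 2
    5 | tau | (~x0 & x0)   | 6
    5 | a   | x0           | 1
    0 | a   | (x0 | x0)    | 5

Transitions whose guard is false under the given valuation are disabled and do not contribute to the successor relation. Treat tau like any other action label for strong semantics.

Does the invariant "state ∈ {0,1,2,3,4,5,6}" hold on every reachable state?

Allowed set {0,1,2,3,4,5,6}
R = {0,1,2,3,5}
  0: ✓
  1: ✓
  2: ✓
  3: ✓
  5: ✓

Answer: INVARIANT HOLDS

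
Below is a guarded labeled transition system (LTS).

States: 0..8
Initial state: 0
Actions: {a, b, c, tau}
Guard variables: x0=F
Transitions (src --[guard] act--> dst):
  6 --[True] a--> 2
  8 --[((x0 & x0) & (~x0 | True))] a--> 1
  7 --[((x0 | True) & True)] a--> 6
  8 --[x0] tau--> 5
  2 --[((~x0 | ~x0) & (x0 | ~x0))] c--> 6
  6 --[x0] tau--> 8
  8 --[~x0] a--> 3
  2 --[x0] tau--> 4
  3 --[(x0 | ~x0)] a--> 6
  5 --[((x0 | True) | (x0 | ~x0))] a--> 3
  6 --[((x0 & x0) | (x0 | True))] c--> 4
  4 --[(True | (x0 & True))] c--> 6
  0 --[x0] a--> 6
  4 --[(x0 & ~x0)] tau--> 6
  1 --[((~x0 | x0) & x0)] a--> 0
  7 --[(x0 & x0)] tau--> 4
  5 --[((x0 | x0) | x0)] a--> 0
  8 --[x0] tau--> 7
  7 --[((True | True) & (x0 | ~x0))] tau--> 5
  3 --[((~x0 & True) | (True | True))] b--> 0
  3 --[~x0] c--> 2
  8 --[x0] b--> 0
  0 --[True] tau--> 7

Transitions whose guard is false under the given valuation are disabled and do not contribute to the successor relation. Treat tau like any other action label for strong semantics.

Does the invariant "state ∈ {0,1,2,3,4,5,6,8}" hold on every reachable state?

Answer: INVARIANT VIOLATED at state 7

Trace:
Allowed set {0,1,2,3,4,5,6,8}
Reachable = {0,2,3,4,5,6,7}
  0: safe
  2: safe
  3: safe
  4: safe
  5: safe
  6: safe
  7: ✗ unsafe
counterexample path to 7: tau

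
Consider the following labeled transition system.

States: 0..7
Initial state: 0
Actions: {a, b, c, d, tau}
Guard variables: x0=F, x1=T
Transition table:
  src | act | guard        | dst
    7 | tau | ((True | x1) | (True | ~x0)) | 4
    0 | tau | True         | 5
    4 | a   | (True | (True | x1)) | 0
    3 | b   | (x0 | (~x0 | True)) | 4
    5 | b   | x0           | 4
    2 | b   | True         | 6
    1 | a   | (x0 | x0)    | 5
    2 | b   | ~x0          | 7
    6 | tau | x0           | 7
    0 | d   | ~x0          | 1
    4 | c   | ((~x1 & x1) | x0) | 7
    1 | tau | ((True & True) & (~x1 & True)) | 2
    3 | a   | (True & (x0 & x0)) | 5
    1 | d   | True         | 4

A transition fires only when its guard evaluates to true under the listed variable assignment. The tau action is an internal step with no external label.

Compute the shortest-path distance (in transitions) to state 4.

Answer: 2

Analysis:
Layered search for 4:
  L0 = {0}
  L1 = {1,5}
  L2 = {4}
depth(4)=2, e.g. d·d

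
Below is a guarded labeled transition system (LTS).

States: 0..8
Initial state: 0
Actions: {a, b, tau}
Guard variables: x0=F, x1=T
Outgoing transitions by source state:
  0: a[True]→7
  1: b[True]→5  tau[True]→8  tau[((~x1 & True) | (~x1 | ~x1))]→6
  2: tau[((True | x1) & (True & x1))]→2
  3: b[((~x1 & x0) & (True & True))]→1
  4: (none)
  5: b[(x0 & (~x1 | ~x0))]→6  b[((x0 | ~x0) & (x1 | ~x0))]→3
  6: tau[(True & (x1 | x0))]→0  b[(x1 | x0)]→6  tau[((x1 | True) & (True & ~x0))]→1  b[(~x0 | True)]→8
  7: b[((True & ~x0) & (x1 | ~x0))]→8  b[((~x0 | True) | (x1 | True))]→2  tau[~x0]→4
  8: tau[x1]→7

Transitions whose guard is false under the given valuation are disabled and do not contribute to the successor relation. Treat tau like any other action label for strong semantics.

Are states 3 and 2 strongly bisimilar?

Answer: NOT BISIMILAR

Trace:
Refine partition for ~:
  round 0: {{0,1,2,3,4,5,6,7,8}}
  round 1: {{0},{1,6,7},{2,8},{3,4},{5}}
  round 2: {{0},{1},{2},{3,4},{5},{6},{7},{8}}
8 equivalence class(es) (converged in 3)
class of 3: {3,4}; class of 2: {2}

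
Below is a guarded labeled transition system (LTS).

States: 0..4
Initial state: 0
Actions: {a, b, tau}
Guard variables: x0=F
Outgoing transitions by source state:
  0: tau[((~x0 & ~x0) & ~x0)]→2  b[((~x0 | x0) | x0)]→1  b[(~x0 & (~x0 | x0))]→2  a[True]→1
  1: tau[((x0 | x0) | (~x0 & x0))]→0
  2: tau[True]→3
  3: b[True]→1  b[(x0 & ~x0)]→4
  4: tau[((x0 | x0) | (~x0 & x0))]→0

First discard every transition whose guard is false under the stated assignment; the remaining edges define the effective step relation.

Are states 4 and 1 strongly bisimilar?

Answer: BISIMILAR

Analysis:
Bisimulation quotient by refinement:
  P[0] = {{0,1,2,3,4}}
  P[1] = {{0},{1,4},{2},{3}}
stable after 2 split(s): 4 block(s)
[4]={1,4}  [1]={1,4}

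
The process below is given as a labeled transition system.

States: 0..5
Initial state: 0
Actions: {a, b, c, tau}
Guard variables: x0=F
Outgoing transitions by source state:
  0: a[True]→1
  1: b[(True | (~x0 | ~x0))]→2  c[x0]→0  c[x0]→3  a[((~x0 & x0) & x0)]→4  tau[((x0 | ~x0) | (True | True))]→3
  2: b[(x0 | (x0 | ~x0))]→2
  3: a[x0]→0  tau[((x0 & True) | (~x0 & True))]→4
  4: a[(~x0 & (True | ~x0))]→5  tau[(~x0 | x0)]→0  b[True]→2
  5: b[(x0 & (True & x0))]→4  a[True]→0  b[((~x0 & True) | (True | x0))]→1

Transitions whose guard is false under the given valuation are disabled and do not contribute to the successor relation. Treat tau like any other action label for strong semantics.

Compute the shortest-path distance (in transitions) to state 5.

Breadth-first toward 5:
  L0 = {0}
  L1 = {1}
  L2 = {2,3}
  L3 = {4}
  L4 = {5}
depth(5)=4, e.g. a·tau·tau·a

Answer: 4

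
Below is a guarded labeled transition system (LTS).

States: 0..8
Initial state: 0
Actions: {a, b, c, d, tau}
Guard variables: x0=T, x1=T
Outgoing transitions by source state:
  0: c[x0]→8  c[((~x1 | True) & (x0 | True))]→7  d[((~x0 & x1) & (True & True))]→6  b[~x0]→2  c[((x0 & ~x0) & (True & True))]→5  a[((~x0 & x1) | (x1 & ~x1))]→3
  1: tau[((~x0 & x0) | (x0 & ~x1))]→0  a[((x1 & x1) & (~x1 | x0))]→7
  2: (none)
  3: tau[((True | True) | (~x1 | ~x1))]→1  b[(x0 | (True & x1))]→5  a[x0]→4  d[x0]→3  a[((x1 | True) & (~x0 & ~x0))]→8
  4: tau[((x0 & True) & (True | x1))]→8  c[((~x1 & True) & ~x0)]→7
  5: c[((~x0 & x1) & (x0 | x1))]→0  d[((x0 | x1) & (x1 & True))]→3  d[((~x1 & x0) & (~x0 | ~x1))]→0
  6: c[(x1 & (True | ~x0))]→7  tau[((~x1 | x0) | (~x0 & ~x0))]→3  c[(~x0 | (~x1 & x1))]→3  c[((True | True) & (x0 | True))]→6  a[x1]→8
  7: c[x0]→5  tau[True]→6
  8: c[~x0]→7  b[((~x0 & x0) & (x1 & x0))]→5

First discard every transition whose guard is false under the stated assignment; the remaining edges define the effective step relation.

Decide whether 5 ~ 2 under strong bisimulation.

Refine partition for ~:
  P[0] = {{0,1,2,3,4,5,6,7,8}}
  P[1] = {{0},{1},{2,8},{3},{4},{5},{6},{7}}
stable after 2 split(s): 8 block(s)
[5]={5}  [2]={2,8}

Answer: NOT BISIMILAR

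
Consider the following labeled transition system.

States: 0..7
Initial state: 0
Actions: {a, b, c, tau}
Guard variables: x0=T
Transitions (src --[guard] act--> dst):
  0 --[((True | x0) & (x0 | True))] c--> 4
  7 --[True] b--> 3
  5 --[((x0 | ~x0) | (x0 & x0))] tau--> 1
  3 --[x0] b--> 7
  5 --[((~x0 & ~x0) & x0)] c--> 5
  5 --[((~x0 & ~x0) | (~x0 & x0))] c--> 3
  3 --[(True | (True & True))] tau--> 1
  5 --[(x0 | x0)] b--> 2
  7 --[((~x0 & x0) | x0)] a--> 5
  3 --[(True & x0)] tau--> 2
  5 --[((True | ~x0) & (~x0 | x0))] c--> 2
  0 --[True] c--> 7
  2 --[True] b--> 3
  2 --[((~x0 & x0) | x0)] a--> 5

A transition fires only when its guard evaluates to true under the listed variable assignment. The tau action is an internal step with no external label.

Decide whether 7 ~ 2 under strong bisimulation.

Refine partition for ~:
  round 0: {{0,1,2,3,4,5,6,7}}
  round 1: {{0},{1,4,6},{2,7},{3},{5}}
Fixed point at round 2; 5 class(es).
7∈{2,7}, 2∈{2,7}

Answer: BISIMILAR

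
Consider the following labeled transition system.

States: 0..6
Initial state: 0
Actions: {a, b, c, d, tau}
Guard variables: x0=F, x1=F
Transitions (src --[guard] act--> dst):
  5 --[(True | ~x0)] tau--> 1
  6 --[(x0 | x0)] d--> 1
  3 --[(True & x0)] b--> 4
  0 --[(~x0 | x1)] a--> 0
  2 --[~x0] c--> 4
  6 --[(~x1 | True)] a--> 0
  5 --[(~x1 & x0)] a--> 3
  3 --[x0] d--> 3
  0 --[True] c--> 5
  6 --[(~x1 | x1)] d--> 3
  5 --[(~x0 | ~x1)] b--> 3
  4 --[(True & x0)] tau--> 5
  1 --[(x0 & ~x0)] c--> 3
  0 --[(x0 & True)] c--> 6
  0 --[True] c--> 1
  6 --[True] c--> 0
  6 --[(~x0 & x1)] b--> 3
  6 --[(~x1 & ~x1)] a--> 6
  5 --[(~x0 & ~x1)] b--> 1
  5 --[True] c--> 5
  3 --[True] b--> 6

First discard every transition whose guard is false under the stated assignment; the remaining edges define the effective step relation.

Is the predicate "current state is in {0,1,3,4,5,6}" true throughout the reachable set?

Safe = {0,1,3,4,5,6}
R = {0,1,3,5,6}
  0: safe
  1: safe
  3: safe
  5: safe
  6: safe

Answer: INVARIANT HOLDS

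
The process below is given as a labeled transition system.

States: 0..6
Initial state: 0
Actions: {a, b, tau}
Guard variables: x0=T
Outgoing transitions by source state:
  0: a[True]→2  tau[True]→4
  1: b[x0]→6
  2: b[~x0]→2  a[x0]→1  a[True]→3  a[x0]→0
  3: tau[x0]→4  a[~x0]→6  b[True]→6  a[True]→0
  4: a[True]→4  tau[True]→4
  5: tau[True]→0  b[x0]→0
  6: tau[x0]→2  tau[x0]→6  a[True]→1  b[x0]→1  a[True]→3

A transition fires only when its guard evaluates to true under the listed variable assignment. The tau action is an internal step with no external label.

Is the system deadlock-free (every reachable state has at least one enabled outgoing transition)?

Reach set: {0,1,2,3,4,6}
  0: a→2  tau→4  [2 exit(s)]
  1: b→6  [1 exit(s)]
  2: a→0  a→1  a→3  [3 exit(s)]
  3: a→0  b→6  tau→4  [3 exit(s)]
  4: a→4  tau→4  [2 exit(s)]
  6: a→1  a→3  b→1  tau→2  tau→6  [5 exit(s)]

Answer: DEADLOCK-FREE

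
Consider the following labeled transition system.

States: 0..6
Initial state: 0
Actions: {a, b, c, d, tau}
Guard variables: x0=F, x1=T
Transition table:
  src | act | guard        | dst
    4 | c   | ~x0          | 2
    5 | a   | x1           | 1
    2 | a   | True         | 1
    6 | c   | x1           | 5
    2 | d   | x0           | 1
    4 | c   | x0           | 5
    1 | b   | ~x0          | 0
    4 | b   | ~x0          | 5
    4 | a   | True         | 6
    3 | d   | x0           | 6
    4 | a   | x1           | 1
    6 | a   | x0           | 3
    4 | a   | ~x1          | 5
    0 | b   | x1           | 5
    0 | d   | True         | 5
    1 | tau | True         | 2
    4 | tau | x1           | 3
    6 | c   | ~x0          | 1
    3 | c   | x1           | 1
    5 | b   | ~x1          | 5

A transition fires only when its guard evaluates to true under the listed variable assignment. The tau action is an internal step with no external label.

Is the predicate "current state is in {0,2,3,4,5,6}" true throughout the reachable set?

Answer: INVARIANT VIOLATED at state 1

Working:
Inv-set: {0,2,3,4,5,6}
Reach set: {0,1,2,5}
  0: ok
  1: outside
  2: ok
  5: ok
witness against invariant: b·a → 1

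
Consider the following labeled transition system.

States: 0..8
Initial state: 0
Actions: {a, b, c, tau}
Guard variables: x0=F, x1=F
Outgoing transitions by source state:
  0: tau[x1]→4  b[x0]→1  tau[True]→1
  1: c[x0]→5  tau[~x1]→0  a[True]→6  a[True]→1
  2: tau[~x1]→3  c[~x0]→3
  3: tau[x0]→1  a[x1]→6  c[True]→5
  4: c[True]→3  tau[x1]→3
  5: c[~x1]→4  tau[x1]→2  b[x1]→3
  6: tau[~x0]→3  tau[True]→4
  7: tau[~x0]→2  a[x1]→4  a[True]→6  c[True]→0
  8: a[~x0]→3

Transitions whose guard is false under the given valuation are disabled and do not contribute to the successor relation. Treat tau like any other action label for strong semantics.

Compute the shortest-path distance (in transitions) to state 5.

BFS to 5:
  depth 0: {0}
  depth 1: {1}
  depth 2: {6}
  depth 3: {3,4}
  depth 4: {5}
depth(5)=4, e.g. tau·a·tau·c

Answer: 4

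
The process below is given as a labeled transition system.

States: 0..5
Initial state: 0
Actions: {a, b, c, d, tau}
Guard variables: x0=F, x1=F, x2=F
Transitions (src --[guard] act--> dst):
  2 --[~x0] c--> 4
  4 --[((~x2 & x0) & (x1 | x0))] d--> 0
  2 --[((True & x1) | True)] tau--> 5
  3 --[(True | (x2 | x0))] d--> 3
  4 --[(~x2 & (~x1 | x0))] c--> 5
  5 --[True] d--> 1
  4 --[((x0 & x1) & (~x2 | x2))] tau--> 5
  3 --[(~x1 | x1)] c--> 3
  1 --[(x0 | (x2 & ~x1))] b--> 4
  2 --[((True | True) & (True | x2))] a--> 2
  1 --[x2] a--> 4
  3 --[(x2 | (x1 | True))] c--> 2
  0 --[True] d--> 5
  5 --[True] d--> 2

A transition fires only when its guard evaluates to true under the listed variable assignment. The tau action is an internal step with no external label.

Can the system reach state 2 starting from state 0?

After dropping false guards: 10 live edges.
Layer 0: {0}
Layer 1: {5}  total {0,5}
Layer 2: {1,2}  total {0,1,2,5}
Layer 3: {4}  total {0,1,2,4,5}
Reach set: {0,1,2,4,5}
Path to 2: d·d

Answer: REACHABLE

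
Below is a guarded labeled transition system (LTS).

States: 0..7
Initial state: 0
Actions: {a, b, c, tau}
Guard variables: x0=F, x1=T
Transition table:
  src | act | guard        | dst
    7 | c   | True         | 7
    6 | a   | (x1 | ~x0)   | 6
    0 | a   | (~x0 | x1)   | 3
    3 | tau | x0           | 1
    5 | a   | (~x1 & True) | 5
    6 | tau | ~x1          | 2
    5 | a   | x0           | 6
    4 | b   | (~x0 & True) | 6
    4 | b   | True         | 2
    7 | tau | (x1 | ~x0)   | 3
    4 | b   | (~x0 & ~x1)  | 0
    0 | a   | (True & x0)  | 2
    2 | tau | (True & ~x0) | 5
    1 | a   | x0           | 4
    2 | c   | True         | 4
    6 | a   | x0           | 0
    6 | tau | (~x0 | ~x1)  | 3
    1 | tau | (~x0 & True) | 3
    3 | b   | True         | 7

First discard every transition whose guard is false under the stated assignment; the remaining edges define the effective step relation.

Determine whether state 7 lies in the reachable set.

Answer: REACHABLE

Trace:
11 transition(s) survive guard evaluation.
L0 = {0}
L1 = {3}  cumulative {0,3}
L2 = {7}  cumulative {0,3,7}
Reach set: {0,3,7}
trace reaching 7: a·b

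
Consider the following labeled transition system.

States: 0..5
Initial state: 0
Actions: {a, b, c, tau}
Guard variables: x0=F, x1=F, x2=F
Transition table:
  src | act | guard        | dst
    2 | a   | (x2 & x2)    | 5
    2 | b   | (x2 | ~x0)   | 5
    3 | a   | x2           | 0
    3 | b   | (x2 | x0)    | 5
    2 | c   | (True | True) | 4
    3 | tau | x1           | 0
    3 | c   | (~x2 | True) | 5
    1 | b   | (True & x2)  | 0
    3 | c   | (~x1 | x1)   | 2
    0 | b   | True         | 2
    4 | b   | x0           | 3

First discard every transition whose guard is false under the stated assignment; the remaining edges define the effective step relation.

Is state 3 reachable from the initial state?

After dropping false guards: 5 live edges.
L0 = {0}
L1 = {2}  total {0,2}
L2 = {4,5}  total {0,2,4,5}
R = {0,2,4,5}

Answer: UNREACHABLE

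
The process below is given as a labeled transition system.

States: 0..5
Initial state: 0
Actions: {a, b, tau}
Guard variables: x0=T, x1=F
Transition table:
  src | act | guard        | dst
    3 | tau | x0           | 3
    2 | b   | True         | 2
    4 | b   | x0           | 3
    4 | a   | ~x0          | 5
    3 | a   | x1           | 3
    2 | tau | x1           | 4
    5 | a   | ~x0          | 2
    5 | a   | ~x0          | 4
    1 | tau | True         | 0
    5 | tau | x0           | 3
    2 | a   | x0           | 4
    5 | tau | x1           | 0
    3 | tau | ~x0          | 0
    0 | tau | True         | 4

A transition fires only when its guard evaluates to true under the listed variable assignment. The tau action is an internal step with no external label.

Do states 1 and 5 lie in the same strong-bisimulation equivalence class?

Answer: NOT BISIMILAR

Trace:
Bisimulation quotient by refinement:
  π0 = {{0,1,2,3,4,5}}
  π1 = {{0,1,3,5},{2},{4}}
  π2 = {{0},{1,3,5},{2},{4}}
  π3 = {{0},{1},{2},{3,5},{4}}
Fixed point at round 4; 5 class(es).
[1]={1}  [5]={3,5}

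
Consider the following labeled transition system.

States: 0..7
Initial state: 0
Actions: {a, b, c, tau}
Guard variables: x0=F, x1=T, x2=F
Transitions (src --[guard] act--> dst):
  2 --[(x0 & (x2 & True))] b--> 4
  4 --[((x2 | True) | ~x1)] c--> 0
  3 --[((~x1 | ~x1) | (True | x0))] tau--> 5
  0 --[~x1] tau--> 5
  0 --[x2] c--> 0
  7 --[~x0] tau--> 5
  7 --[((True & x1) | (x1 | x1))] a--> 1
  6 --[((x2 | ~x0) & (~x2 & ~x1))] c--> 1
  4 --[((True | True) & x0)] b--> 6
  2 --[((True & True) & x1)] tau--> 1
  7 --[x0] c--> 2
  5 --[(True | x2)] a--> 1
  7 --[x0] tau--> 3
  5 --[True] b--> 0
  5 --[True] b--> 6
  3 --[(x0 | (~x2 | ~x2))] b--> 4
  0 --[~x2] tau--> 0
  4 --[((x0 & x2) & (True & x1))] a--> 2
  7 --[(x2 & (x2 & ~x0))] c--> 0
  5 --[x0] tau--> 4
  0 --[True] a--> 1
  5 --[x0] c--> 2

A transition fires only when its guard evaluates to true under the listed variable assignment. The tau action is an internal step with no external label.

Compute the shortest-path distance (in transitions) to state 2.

Layered search for 2:
  L0 = {0}
  L1 = {1}
2 never appears.

Answer: UNREACHABLE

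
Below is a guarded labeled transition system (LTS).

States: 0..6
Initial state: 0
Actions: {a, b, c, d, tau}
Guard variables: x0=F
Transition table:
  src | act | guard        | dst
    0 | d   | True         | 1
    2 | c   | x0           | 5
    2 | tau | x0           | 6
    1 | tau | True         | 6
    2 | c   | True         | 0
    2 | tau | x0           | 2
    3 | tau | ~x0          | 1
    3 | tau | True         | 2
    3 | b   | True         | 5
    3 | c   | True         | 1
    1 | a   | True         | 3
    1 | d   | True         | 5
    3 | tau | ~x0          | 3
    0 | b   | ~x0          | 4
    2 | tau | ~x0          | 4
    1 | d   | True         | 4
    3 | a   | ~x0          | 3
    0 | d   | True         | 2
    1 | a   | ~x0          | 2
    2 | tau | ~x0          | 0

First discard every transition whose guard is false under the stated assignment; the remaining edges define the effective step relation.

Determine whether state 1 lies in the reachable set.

Answer: REACHABLE

Working:
17 transition(s) survive guard evaluation.
depth 0: {0}
depth 1: {1,2,4}  cumulative {0,1,2,4}
depth 2: {3,5,6}  cumulative {0,1,2,3,4,5,6}
Reachable = {0,1,2,3,4,5,6}
Path to 1: d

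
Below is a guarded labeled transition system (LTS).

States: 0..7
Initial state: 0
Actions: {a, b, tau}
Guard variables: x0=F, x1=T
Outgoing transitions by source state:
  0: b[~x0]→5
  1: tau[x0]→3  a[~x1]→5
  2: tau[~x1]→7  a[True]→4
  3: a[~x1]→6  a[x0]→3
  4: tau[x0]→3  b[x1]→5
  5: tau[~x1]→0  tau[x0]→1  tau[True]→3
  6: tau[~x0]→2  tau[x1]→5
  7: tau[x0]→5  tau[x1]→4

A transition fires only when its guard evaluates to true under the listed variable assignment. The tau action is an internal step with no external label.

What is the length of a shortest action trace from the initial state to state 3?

Breadth-first toward 3:
  depth 0: {0}
  depth 1: {5}
  depth 2: {3}
first hit 3 at d=2 via b·tau

Answer: 2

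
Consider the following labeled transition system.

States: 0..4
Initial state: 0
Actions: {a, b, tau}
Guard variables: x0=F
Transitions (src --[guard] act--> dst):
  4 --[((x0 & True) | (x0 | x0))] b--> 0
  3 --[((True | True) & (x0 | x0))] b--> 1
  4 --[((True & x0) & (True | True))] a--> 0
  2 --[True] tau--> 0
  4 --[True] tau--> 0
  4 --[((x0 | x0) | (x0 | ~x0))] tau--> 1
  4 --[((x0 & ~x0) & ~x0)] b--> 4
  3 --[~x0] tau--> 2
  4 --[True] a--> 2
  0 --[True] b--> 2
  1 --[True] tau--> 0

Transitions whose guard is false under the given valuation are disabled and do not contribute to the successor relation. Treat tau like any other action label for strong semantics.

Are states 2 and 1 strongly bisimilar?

Answer: BISIMILAR

Working:
Compute ~ classes (split until stable):
  π0 = {{0,1,2,3,4}}
  π1 = {{0},{1,2,3},{4}}
  π2 = {{0},{1,2},{3},{4}}
Fixed point at round 3; 4 class(es).
2∈{1,2}, 1∈{1,2}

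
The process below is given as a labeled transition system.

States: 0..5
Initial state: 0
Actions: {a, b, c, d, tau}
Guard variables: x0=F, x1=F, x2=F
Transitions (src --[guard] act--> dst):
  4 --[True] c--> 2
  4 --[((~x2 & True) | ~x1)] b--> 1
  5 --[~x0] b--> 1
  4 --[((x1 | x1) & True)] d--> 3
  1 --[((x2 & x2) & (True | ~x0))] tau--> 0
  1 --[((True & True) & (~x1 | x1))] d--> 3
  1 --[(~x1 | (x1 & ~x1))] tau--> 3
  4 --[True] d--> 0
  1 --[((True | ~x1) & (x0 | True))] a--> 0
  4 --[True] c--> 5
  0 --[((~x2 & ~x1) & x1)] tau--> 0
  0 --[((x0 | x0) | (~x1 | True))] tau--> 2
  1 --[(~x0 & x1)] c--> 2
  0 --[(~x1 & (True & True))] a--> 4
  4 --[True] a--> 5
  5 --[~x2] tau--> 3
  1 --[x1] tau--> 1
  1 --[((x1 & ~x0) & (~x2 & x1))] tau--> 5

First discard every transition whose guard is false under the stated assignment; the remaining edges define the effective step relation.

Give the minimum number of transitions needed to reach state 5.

Answer: 2

Analysis:
Layered search for 5:
  L0 = {0}
  L1 = {2,4}
  L2 = {1,5}
first hit 5 at d=2 via a·a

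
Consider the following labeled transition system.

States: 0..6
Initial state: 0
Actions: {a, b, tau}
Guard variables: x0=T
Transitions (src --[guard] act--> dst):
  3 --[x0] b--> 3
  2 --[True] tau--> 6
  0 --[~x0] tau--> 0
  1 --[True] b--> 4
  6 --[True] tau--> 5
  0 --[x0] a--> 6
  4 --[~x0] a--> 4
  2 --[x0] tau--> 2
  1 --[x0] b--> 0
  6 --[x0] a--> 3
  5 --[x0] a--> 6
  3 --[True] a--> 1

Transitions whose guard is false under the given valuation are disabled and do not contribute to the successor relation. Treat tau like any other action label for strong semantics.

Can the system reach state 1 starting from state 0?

10 transition(s) survive guard evaluation.
L0 = {0}
L1 = {6}  total {0,6}
L2 = {3,5}  total {0,3,5,6}
L3 = {1}  total {0,1,3,5,6}
L4 = {4}  total {0,1,3,4,5,6}
Reach set: {0,1,3,4,5,6}
witness 1: a·a·a

Answer: REACHABLE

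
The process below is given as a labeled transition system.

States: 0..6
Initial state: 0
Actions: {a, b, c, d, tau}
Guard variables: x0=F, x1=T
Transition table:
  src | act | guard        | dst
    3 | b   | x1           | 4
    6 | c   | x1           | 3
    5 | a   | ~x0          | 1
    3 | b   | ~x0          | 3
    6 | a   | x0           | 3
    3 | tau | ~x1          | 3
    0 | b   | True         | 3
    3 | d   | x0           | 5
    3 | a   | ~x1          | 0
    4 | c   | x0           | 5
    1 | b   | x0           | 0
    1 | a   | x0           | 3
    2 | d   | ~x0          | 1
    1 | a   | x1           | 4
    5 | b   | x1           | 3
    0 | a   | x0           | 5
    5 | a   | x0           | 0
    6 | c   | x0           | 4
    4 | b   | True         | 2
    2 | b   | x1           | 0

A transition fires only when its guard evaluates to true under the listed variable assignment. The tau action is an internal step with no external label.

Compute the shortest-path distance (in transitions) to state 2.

BFS to 2:
  L0 = {0}
  L1 = {3}
  L2 = {4}
  L3 = {2}
depth(2)=3, e.g. b·b·b

Answer: 3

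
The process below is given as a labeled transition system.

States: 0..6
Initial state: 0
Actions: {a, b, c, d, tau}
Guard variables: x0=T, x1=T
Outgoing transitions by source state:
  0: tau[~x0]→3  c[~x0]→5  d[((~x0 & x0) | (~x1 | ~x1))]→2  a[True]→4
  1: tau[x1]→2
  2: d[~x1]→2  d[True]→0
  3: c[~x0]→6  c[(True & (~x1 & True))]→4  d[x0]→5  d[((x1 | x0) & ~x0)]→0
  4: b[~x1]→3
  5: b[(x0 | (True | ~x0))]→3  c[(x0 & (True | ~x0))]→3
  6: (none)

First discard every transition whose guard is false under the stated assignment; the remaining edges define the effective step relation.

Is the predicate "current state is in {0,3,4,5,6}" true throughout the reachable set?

Answer: INVARIANT HOLDS

Working:
Safe = {0,3,4,5,6}
Reachable = {0,4}
  0: ✓
  4: ✓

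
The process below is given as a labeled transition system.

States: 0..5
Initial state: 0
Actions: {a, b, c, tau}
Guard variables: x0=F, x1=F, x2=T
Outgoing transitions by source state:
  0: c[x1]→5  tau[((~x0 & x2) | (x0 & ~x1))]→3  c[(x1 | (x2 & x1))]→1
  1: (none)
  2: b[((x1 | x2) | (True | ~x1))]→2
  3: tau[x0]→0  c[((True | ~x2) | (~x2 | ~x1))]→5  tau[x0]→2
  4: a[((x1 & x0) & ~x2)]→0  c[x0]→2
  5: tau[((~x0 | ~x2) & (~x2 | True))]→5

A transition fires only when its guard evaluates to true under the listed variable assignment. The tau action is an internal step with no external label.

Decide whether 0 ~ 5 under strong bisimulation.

Refine partition for ~:
  round 0: {{0,1,2,3,4,5}}
  round 1: {{0,5},{1,4},{2},{3}}
  round 2: {{0},{1,4},{2},{3},{5}}
stable after 3 split(s): 5 block(s)
[0]={0}  [5]={5}

Answer: NOT BISIMILAR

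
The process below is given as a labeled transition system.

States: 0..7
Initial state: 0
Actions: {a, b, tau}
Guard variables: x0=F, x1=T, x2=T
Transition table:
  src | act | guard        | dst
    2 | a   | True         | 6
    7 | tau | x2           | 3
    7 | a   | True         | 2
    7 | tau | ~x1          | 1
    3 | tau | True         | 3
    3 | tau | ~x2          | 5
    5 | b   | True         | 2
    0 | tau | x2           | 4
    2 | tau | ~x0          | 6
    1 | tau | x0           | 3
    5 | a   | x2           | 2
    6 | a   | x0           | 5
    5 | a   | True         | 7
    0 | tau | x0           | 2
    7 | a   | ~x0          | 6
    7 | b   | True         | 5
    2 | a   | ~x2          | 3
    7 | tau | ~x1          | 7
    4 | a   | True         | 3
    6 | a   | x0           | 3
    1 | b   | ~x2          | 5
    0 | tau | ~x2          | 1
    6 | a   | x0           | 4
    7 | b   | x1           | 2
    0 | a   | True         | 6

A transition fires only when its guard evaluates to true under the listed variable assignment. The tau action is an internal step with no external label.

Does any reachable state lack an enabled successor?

Reach set: {0,3,4,6}
  0: a→6  tau→4  [2 exit(s)]
  3: tau→3  [1 exit(s)]
  4: a→3  [1 exit(s)]
  6: ∅  [deadlock]
trace reaching 6: a

Answer: DEADLOCK at state 6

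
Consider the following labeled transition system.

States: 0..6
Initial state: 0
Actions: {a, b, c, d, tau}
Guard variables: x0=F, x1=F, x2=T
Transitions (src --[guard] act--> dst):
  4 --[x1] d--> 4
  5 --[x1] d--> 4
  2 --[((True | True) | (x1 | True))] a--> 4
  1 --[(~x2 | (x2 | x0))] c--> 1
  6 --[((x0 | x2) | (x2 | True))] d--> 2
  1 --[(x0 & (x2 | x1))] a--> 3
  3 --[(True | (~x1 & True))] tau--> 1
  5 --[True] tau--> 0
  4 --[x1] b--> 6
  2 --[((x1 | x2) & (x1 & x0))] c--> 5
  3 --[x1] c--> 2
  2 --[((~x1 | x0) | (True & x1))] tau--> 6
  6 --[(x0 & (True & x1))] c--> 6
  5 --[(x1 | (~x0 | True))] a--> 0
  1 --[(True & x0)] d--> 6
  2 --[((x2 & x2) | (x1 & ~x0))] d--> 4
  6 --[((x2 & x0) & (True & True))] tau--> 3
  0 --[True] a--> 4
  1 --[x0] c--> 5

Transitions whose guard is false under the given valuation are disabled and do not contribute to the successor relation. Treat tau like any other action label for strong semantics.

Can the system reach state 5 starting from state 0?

Answer: UNREACHABLE

Analysis:
9 transition(s) survive guard evaluation.
Layer 0: {0}
Layer 1: {4}  total {0,4}
Reach set: {0,4}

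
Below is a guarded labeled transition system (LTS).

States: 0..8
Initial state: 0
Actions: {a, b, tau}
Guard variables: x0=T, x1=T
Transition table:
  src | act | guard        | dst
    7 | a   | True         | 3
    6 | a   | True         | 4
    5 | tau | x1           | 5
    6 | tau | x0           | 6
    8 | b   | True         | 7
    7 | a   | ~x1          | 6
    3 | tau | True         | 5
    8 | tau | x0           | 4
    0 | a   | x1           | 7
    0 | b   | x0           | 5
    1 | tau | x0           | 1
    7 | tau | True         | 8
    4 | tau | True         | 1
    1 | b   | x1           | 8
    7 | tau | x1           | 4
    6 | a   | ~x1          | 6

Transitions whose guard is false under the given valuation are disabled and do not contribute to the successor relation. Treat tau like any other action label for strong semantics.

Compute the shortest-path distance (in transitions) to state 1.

Answer: 3

Working:
Breadth-first toward 1:
  depth 0: {0}
  depth 1: {5,7}
  depth 2: {3,4,8}
  depth 3: {1}
first hit 1 at d=3 via a·tau·tau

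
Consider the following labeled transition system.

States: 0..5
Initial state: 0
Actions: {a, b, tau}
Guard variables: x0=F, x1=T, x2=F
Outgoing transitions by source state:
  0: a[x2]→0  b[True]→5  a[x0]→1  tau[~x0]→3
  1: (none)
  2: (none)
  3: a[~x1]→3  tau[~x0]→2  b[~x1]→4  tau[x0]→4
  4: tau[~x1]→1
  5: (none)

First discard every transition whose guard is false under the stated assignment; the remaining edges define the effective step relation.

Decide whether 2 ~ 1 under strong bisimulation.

Answer: BISIMILAR

Working:
Bisimulation quotient by refinement:
  round 0: {{0,1,2,3,4,5}}
  round 1: {{0},{1,2,4,5},{3}}
Fixed point at round 2; 3 class(es).
class of 2: {1,2,4,5}; class of 1: {1,2,4,5}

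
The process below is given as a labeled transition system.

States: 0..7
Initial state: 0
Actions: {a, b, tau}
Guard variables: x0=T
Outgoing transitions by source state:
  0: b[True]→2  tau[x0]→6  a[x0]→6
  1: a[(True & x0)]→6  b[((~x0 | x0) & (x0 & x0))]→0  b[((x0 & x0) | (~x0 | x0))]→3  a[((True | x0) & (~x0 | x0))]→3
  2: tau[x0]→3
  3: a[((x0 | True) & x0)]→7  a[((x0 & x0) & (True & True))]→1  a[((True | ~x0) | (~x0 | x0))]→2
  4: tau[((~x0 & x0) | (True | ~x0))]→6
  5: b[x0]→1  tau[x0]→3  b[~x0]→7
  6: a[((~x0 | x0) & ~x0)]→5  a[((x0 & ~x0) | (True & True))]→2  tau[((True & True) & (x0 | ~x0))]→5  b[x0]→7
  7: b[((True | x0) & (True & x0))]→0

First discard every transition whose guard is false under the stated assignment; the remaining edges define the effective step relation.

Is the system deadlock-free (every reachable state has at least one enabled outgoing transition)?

Reach set: {0,1,2,3,5,6,7}
  0: a→6  b→2  tau→6  [3 out]
  1: a→3  a→6  b→0  b→3  [4 out]
  2: tau→3  [1 out]
  3: a→1  a→2  a→7  [3 out]
  5: b→1  tau→3  [2 out]
  6: a→2  b→7  tau→5  [3 out]
  7: b→0  [1 out]

Answer: DEADLOCK-FREE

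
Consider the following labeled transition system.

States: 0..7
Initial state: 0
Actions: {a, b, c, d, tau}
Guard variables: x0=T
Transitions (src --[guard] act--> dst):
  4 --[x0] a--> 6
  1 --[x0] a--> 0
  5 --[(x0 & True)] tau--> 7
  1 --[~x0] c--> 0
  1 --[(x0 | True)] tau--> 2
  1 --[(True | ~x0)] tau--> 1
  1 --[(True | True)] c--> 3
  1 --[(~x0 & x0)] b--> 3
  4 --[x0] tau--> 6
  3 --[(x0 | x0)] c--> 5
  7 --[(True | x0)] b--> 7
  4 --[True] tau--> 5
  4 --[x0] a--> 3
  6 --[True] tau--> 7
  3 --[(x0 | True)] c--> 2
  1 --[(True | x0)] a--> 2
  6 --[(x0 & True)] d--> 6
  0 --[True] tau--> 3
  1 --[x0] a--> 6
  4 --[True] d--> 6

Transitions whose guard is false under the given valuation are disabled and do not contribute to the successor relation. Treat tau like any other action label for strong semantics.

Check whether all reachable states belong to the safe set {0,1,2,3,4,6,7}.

Inv-set: {0,1,2,3,4,6,7}
R = {0,2,3,5,7}
  0: safe
  2: safe
  3: safe
  5: outside
  7: safe
counterexample path to 5: tau·c

Answer: INVARIANT VIOLATED at state 5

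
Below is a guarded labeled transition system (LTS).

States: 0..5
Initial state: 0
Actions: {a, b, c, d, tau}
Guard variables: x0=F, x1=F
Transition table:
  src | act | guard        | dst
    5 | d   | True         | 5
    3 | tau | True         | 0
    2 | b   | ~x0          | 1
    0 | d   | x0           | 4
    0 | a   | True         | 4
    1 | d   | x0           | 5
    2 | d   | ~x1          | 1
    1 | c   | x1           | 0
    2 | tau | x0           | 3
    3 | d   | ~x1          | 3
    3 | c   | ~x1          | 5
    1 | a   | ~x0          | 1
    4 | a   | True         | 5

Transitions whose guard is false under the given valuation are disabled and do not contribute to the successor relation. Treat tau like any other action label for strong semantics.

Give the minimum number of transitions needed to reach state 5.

Answer: 2

Analysis:
Breadth-first toward 5:
  L0 = {0}
  L1 = {4}
  L2 = {5}
first hit 5 at d=2 via a·a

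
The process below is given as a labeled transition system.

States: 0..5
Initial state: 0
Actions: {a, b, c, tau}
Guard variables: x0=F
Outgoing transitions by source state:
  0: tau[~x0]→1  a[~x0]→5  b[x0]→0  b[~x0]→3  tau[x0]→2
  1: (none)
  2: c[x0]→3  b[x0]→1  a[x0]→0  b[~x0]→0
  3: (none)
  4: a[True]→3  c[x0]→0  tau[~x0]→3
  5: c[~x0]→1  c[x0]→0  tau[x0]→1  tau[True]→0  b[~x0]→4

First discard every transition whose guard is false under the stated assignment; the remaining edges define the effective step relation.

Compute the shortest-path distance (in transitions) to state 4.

Answer: 2

Analysis:
Breadth-first toward 4:
  depth 0: {0}
  depth 1: {1,3,5}
  depth 2: {4}
first hit 4 at d=2 via a·b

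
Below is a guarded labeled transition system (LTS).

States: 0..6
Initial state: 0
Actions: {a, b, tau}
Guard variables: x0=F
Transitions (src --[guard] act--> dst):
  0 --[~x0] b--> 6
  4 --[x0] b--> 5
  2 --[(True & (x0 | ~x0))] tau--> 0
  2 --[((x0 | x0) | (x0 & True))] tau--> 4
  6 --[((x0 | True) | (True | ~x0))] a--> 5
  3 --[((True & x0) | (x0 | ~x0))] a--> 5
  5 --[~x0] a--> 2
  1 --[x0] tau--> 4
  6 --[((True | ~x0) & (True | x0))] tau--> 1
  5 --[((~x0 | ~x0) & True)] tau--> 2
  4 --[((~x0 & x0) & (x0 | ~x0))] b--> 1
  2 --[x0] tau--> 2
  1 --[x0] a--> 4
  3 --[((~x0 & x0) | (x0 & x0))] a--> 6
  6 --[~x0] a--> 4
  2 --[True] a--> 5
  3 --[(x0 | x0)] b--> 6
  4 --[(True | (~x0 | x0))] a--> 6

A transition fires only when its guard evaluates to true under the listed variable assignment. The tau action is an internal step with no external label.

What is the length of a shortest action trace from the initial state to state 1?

Breadth-first toward 1:
  L0 = {0}
  L1 = {6}
  L2 = {1,4,5}
depth(1)=2, e.g. b·tau

Answer: 2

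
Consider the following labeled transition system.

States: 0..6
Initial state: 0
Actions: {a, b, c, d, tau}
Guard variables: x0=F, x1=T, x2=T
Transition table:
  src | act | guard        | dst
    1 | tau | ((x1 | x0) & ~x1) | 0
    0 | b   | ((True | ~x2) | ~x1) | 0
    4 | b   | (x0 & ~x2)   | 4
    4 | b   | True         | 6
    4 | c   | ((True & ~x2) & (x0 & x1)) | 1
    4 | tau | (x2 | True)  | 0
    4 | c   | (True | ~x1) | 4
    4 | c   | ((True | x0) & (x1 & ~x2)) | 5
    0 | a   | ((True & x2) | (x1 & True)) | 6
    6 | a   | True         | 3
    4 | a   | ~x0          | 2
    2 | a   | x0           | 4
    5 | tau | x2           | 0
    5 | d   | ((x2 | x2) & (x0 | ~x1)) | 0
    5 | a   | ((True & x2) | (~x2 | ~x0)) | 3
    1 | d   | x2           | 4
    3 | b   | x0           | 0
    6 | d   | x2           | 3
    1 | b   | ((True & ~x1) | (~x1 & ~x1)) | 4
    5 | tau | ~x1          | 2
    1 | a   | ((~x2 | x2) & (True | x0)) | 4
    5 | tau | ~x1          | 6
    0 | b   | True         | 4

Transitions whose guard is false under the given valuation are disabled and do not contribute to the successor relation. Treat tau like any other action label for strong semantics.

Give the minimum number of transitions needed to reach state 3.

Layered search for 3:
  depth 0: {0}
  depth 1: {4,6}
  depth 2: {2,3}
depth(3)=2, e.g. a·a

Answer: 2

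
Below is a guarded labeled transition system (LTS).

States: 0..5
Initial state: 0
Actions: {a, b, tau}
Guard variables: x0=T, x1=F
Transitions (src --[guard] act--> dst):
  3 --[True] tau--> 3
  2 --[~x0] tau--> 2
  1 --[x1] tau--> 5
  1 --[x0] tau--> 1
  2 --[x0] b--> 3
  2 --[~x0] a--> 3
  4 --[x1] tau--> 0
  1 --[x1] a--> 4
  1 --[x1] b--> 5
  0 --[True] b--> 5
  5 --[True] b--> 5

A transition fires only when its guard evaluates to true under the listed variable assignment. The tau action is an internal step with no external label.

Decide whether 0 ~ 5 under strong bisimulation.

Bisimulation quotient by refinement:
  P[0] = {{0,1,2,3,4,5}}
  P[1] = {{0,2,5},{1,3},{4}}
  P[2] = {{0,5},{1,3},{2},{4}}
Fixed point at round 3; 4 class(es).
0∈{0,5}, 5∈{0,5}

Answer: BISIMILAR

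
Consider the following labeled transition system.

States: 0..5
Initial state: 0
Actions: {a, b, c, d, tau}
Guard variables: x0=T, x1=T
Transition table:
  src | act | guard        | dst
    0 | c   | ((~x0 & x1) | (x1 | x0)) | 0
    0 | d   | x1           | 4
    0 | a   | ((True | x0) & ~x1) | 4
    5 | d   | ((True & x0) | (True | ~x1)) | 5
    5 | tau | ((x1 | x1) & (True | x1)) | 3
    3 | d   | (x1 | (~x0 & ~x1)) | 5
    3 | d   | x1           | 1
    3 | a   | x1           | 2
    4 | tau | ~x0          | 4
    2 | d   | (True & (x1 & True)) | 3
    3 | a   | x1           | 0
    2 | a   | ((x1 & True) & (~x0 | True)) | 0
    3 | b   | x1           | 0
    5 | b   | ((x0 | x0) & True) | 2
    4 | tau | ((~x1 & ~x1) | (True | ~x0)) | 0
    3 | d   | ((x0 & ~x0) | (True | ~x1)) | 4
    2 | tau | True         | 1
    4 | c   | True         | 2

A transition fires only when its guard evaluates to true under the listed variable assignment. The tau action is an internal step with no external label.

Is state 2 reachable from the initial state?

Answer: REACHABLE

Analysis:
Guard filter leaves 16 enabled edge(s).
depth 0: {0}
depth 1: {4}  cumulative {0,4}
depth 2: {2}  cumulative {0,2,4}
depth 3: {1,3}  cumulative {0,1,2,3,4}
depth 4: {5}  cumulative {0,1,2,3,4,5}
R = {0,1,2,3,4,5}
witness 2: d·c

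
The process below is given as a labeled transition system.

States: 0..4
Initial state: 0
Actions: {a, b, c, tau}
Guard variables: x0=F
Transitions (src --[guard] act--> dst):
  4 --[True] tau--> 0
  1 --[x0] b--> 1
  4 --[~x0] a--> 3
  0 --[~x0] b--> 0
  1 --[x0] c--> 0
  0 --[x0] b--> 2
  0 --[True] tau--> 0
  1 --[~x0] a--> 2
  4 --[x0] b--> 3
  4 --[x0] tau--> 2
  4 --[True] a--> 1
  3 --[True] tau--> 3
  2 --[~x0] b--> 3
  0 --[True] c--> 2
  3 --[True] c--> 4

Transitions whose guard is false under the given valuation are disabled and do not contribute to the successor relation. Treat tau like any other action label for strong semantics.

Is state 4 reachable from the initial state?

Answer: REACHABLE

Analysis:
Guard filter leaves 10 enabled edge(s).
L0 = {0}
L1 = {2}  cumulative {0,2}
L2 = {3}  cumulative {0,2,3}
L3 = {4}  cumulative {0,2,3,4}
L4 = {1}  cumulative {0,1,2,3,4}
R = {0,1,2,3,4}
Path to 4: c·b·c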